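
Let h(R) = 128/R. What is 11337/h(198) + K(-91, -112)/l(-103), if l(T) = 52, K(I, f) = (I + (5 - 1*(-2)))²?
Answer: 14703615/832 ≈ 17673.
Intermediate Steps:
K(I, f) = (7 + I)² (K(I, f) = (I + (5 + 2))² = (I + 7)² = (7 + I)²)
11337/h(198) + K(-91, -112)/l(-103) = 11337/((128/198)) + (7 - 91)²/52 = 11337/((128*(1/198))) + (-84)²*(1/52) = 11337/(64/99) + 7056*(1/52) = 11337*(99/64) + 1764/13 = 1122363/64 + 1764/13 = 14703615/832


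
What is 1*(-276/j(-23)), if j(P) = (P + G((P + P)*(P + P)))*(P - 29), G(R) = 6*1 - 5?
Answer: -69/286 ≈ -0.24126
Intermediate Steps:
G(R) = 1 (G(R) = 6 - 5 = 1)
j(P) = (1 + P)*(-29 + P) (j(P) = (P + 1)*(P - 29) = (1 + P)*(-29 + P))
1*(-276/j(-23)) = 1*(-276/(-29 + (-23)² - 28*(-23))) = 1*(-276/(-29 + 529 + 644)) = 1*(-276/1144) = 1*(-276*1/1144) = 1*(-69/286) = -69/286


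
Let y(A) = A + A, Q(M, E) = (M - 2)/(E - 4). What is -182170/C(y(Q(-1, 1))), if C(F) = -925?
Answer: 36434/185 ≈ 196.94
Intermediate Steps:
Q(M, E) = (-2 + M)/(-4 + E)
y(A) = 2*A
-182170/C(y(Q(-1, 1))) = -182170/(-925) = -182170*(-1/925) = 36434/185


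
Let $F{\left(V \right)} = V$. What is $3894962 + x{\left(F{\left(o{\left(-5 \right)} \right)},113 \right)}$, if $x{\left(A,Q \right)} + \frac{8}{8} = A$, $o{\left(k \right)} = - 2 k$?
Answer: $3894971$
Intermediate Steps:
$x{\left(A,Q \right)} = -1 + A$
$3894962 + x{\left(F{\left(o{\left(-5 \right)} \right)},113 \right)} = 3894962 - -9 = 3894962 + \left(-1 + 10\right) = 3894962 + 9 = 3894971$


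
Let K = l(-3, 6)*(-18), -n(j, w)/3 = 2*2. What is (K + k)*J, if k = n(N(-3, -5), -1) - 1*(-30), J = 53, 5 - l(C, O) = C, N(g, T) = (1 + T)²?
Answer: -6678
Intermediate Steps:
l(C, O) = 5 - C
n(j, w) = -12 (n(j, w) = -6*2 = -3*4 = -12)
k = 18 (k = -12 - 1*(-30) = -12 + 30 = 18)
K = -144 (K = (5 - 1*(-3))*(-18) = (5 + 3)*(-18) = 8*(-18) = -144)
(K + k)*J = (-144 + 18)*53 = -126*53 = -6678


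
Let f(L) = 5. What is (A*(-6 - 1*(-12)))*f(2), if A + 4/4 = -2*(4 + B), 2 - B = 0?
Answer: -390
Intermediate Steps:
B = 2 (B = 2 - 1*0 = 2 + 0 = 2)
A = -13 (A = -1 - 2*(4 + 2) = -1 - 2*6 = -1 - 12 = -13)
(A*(-6 - 1*(-12)))*f(2) = -13*(-6 - 1*(-12))*5 = -13*(-6 + 12)*5 = -13*6*5 = -78*5 = -390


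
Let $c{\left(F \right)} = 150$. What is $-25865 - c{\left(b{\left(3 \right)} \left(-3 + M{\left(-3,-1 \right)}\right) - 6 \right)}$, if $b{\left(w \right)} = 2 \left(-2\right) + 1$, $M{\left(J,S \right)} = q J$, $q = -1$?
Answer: $-26015$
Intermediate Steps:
$M{\left(J,S \right)} = - J$
$b{\left(w \right)} = -3$ ($b{\left(w \right)} = -4 + 1 = -3$)
$-25865 - c{\left(b{\left(3 \right)} \left(-3 + M{\left(-3,-1 \right)}\right) - 6 \right)} = -25865 - 150 = -26015$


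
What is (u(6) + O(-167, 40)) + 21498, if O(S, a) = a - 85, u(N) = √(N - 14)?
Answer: 21453 + 2*I*√2 ≈ 21453.0 + 2.8284*I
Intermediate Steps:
u(N) = √(-14 + N)
O(S, a) = -85 + a
(u(6) + O(-167, 40)) + 21498 = (√(-14 + 6) + (-85 + 40)) + 21498 = (√(-8) - 45) + 21498 = (2*I*√2 - 45) + 21498 = (-45 + 2*I*√2) + 21498 = 21453 + 2*I*√2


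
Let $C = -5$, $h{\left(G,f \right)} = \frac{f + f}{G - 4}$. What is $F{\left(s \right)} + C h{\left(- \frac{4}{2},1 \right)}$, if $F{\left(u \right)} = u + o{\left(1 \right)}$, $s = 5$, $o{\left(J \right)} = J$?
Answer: $\frac{23}{3} \approx 7.6667$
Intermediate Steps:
$h{\left(G,f \right)} = \frac{2 f}{-4 + G}$
$F{\left(u \right)} = 1 + u$ ($F{\left(u \right)} = u + 1 = 1 + u$)
$F{\left(s \right)} + C h{\left(- \frac{4}{2},1 \right)} = \left(1 + 5\right) - 5 \cdot 2 \cdot 1 \frac{1}{-4 - \frac{4}{2}} = 6 - 5 \cdot 2 \cdot 1 \frac{1}{-4 - 2} = 6 - 5 \cdot 2 \cdot 1 \frac{1}{-6} = 6 - 5 \cdot 2 \cdot 1 \left(- \frac{1}{6}\right) = 6 - - \frac{5}{3} = 6 + \frac{5}{3} = \frac{23}{3}$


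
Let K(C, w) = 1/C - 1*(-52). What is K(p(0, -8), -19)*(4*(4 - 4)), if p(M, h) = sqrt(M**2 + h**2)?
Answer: 0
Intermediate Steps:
K(C, w) = 52 + 1/C (K(C, w) = 1/C + 52 = 52 + 1/C)
K(p(0, -8), -19)*(4*(4 - 4)) = (52 + 1/(sqrt(0**2 + (-8)**2)))*(4*(4 - 4)) = (52 + 1/(sqrt(0 + 64)))*(4*0) = (52 + 1/(sqrt(64)))*0 = (52 + 1/8)*0 = (417/8)*0 = 0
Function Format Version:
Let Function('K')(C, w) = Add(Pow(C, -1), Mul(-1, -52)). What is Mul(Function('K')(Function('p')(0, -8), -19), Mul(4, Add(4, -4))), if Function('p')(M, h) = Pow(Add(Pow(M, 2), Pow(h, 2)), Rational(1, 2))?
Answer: 0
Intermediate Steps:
Function('K')(C, w) = Add(52, Pow(C, -1)) (Function('K')(C, w) = Add(Pow(C, -1), 52) = Add(52, Pow(C, -1)))
Mul(Function('K')(Function('p')(0, -8), -19), Mul(4, Add(4, -4))) = Mul(Add(52, Pow(Pow(Add(Pow(0, 2), Pow(-8, 2)), Rational(1, 2)), -1)), Mul(4, Add(4, -4))) = Mul(Add(52, Pow(Pow(Add(0, 64), Rational(1, 2)), -1)), Mul(4, 0)) = Mul(Add(52, Pow(Pow(64, Rational(1, 2)), -1)), 0) = Mul(Add(52, Pow(8, -1)), 0) = Mul(Add(52, Rational(1, 8)), 0) = Mul(Rational(417, 8), 0) = 0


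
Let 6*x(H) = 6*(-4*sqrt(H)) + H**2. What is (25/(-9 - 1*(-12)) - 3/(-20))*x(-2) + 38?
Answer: 3929/90 - 509*I*sqrt(2)/15 ≈ 43.656 - 47.989*I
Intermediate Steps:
x(H) = -4*sqrt(H) + H**2/6 (x(H) = (6*(-4*sqrt(H)) + H**2)/6 = (-24*sqrt(H) + H**2)/6 = (H**2 - 24*sqrt(H))/6 = -4*sqrt(H) + H**2/6)
(25/(-9 - 1*(-12)) - 3/(-20))*x(-2) + 38 = (25/(-9 - 1*(-12)) - 3/(-20))*(-4*I*sqrt(2) + (1/6)*(-2)**2) + 38 = (25/(-9 + 12) - 3*(-1/20))*(-4*I*sqrt(2) + (1/6)*4) + 38 = (25/3 + 3/20)*(-4*I*sqrt(2) + 2/3) + 38 = (25*(1/3) + 3/20)*(2/3 - 4*I*sqrt(2)) + 38 = (25/3 + 3/20)*(2/3 - 4*I*sqrt(2)) + 38 = 509*(2/3 - 4*I*sqrt(2))/60 + 38 = (509/90 - 509*I*sqrt(2)/15) + 38 = 3929/90 - 509*I*sqrt(2)/15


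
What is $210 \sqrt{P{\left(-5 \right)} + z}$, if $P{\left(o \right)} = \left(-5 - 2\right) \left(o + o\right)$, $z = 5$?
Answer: $1050 \sqrt{3} \approx 1818.7$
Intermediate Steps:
$P{\left(o \right)} = - 14 o$ ($P{\left(o \right)} = \left(-5 - 2\right) 2 o = - 7 \cdot 2 o = - 14 o$)
$210 \sqrt{P{\left(-5 \right)} + z} = 210 \sqrt{\left(-14\right) \left(-5\right) + 5} = 210 \sqrt{70 + 5} = 210 \sqrt{75} = 210 \cdot 5 \sqrt{3} = 1050 \sqrt{3}$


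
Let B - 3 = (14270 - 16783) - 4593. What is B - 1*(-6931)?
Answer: -172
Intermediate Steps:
B = -7103 (B = 3 + ((14270 - 16783) - 4593) = 3 + (-2513 - 4593) = 3 - 7106 = -7103)
B - 1*(-6931) = -7103 - 1*(-6931) = -7103 + 6931 = -172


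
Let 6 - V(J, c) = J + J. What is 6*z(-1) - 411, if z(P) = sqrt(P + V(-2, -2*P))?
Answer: -393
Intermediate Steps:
V(J, c) = 6 - 2*J (V(J, c) = 6 - (J + J) = 6 - 2*J)
z(P) = sqrt(10 + P) (z(P) = sqrt(P + (6 - 2*(-2))) = sqrt(P + (6 + 4)) = sqrt(P + 10) = sqrt(10 + P))
6*z(-1) - 411 = 6*sqrt(10 - 1) - 411 = 6*sqrt(9) - 411 = 6*3 - 411 = 18 - 411 = -393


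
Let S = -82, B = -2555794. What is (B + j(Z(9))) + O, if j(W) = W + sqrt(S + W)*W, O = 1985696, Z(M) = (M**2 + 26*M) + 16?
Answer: -569767 + 331*sqrt(249) ≈ -5.6454e+5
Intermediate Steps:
Z(M) = 16 + M**2 + 26*M
j(W) = W + W*sqrt(-82 + W) (j(W) = W + sqrt(-82 + W)*W = W + W*sqrt(-82 + W))
(B + j(Z(9))) + O = (-2555794 + (16 + 9**2 + 26*9)*(1 + sqrt(-82 + (16 + 9**2 + 26*9)))) + 1985696 = (-2555794 + (16 + 81 + 234)*(1 + sqrt(-82 + (16 + 81 + 234)))) + 1985696 = (-2555794 + 331*(1 + sqrt(-82 + 331))) + 1985696 = (-2555794 + 331*(1 + sqrt(249))) + 1985696 = (-2555794 + (331 + 331*sqrt(249))) + 1985696 = (-2555463 + 331*sqrt(249)) + 1985696 = -569767 + 331*sqrt(249)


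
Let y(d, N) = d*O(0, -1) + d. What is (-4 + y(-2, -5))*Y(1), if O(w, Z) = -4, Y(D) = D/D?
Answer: 2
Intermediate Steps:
Y(D) = 1
y(d, N) = -3*d (y(d, N) = d*(-4) + d = -4*d + d = -3*d)
(-4 + y(-2, -5))*Y(1) = (-4 - 3*(-2))*1 = (-4 + 6)*1 = 2*1 = 2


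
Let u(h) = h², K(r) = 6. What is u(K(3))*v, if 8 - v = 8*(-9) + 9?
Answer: 2556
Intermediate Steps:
v = 71 (v = 8 - (8*(-9) + 9) = 8 - (-72 + 9) = 8 - 1*(-63) = 8 + 63 = 71)
u(K(3))*v = 6²*71 = 36*71 = 2556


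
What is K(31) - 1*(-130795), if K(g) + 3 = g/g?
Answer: 130793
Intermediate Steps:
K(g) = -2 (K(g) = -3 + g/g = -3 + 1 = -2)
K(31) - 1*(-130795) = -2 - 1*(-130795) = -2 + 130795 = 130793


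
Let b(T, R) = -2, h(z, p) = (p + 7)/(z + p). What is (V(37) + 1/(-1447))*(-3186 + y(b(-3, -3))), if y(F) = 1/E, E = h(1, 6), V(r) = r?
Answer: -2217062118/18811 ≈ -1.1786e+5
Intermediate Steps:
h(z, p) = (7 + p)/(p + z)
E = 13/7 (E = (7 + 6)/(6 + 1) = 13/7 ≈ 1.8571)
y(F) = 7/13 (y(F) = 1/(13/7) = 7/13)
(V(37) + 1/(-1447))*(-3186 + y(b(-3, -3))) = (37 + 1/(-1447))*(-3186 + 7/13) = (37 - 1/1447)*(-41411/13) = (53538/1447)*(-41411/13) = -2217062118/18811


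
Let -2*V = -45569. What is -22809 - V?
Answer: -91187/2 ≈ -45594.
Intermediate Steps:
V = 45569/2 (V = -1/2*(-45569) = 45569/2 ≈ 22785.)
-22809 - V = -22809 - 1*45569/2 = -22809 - 45569/2 = -91187/2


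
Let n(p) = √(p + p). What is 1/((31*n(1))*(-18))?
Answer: -√2/1116 ≈ -0.0012672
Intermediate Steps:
n(p) = √2*√p (n(p) = √(2*p) = √2*√p)
1/((31*n(1))*(-18)) = 1/((31*(√2*√1))*(-18)) = 1/((31*(√2*1))*(-18)) = 1/((31*√2)*(-18)) = 1/(-558*√2) = -√2/1116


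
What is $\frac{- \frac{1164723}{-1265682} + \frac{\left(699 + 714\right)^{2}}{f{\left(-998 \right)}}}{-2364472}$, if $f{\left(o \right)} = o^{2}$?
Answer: $- \frac{614515035325}{496785156997163936} \approx -1.237 \cdot 10^{-6}$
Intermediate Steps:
$\frac{- \frac{1164723}{-1265682} + \frac{\left(699 + 714\right)^{2}}{f{\left(-998 \right)}}}{-2364472} = \frac{- \frac{1164723}{-1265682} + \frac{\left(699 + 714\right)^{2}}{\left(-998\right)^{2}}}{-2364472} = \left(\left(-1164723\right) \left(- \frac{1}{1265682}\right) + \frac{1413^{2}}{996004}\right) \left(- \frac{1}{2364472}\right) = \left(\frac{388241}{421894} + 1996569 \cdot \frac{1}{996004}\right) \left(- \frac{1}{2364472}\right) = \left(\frac{388241}{421894} + \frac{1996569}{996004}\right) \left(- \frac{1}{2364472}\right) = \frac{614515035325}{210104055788} \left(- \frac{1}{2364472}\right) = - \frac{614515035325}{496785156997163936}$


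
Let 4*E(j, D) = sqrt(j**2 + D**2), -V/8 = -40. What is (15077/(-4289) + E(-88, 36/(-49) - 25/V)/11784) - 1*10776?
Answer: -46233341/4289 + 5*sqrt(3046593377)/147818496 ≈ -10780.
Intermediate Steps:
V = 320 (V = -8*(-40) = 320)
E(j, D) = sqrt(D**2 + j**2)/4 (E(j, D) = sqrt(j**2 + D**2)/4 = sqrt(D**2 + j**2)/4)
(15077/(-4289) + E(-88, 36/(-49) - 25/V)/11784) - 1*10776 = (15077/(-4289) + (sqrt((36/(-49) - 25/320)**2 + (-88)**2)/4)/11784) - 1*10776 = (15077*(-1/4289) + (sqrt((36*(-1/49) - 25*1/320)**2 + 7744)/4)*(1/11784)) - 10776 = (-15077/4289 + (sqrt((-36/49 - 5/64)**2 + 7744)/4)*(1/11784)) - 10776 = (-15077/4289 + (sqrt((-2549/3136)**2 + 7744)/4)*(1/11784)) - 10776 = (-15077/4289 + (sqrt(6497401/9834496 + 7744)/4)*(1/11784)) - 10776 = (-15077/4289 + (sqrt(76164834425/9834496)/4)*(1/11784)) - 10776 = (-15077/4289 + ((5*sqrt(3046593377)/3136)/4)*(1/11784)) - 10776 = (-15077/4289 + (5*sqrt(3046593377)/12544)*(1/11784)) - 10776 = (-15077/4289 + 5*sqrt(3046593377)/147818496) - 10776 = -46233341/4289 + 5*sqrt(3046593377)/147818496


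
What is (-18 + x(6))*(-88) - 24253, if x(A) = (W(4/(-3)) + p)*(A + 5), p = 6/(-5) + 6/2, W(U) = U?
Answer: -346811/15 ≈ -23121.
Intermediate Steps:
p = 9/5 (p = 6*(-1/5) + 6*(1/2) = -6/5 + 3 = 9/5 ≈ 1.8000)
x(A) = 7/3 + 7*A/15 (x(A) = (4/(-3) + 9/5)*(A + 5) = (4*(-1/3) + 9/5)*(5 + A) = (-4/3 + 9/5)*(5 + A) = 7*(5 + A)/15 = 7/3 + 7*A/15)
(-18 + x(6))*(-88) - 24253 = (-18 + (7/3 + (7/15)*6))*(-88) - 24253 = (-18 + (7/3 + 14/5))*(-88) - 24253 = (-18 + 77/15)*(-88) - 24253 = -193/15*(-88) - 24253 = 16984/15 - 24253 = -346811/15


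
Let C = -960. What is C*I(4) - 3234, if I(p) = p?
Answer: -7074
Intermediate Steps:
C*I(4) - 3234 = -960*4 - 3234 = -3840 - 3234 = -7074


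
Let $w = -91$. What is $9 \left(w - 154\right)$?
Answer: $-2205$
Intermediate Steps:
$9 \left(w - 154\right) = 9 \left(-91 - 154\right) = 9 \left(-245\right) = -2205$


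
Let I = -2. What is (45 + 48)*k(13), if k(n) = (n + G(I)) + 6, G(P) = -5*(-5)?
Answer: 4092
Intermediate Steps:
G(P) = 25
k(n) = 31 + n (k(n) = (n + 25) + 6 = (25 + n) + 6 = 31 + n)
(45 + 48)*k(13) = (45 + 48)*(31 + 13) = 93*44 = 4092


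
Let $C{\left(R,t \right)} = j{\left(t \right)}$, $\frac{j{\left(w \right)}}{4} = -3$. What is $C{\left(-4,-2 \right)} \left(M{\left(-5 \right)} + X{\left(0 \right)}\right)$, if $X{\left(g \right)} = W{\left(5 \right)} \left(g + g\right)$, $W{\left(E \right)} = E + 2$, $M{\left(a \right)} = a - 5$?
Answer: $120$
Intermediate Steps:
$M{\left(a \right)} = -5 + a$ ($M{\left(a \right)} = a - 5 = -5 + a$)
$W{\left(E \right)} = 2 + E$
$j{\left(w \right)} = -12$ ($j{\left(w \right)} = 4 \left(-3\right) = -12$)
$C{\left(R,t \right)} = -12$
$X{\left(g \right)} = 14 g$ ($X{\left(g \right)} = \left(2 + 5\right) \left(g + g\right) = 7 \cdot 2 g = 14 g$)
$C{\left(-4,-2 \right)} \left(M{\left(-5 \right)} + X{\left(0 \right)}\right) = - 12 \left(\left(-5 - 5\right) + 14 \cdot 0\right) = - 12 \left(-10 + 0\right) = \left(-12\right) \left(-10\right) = 120$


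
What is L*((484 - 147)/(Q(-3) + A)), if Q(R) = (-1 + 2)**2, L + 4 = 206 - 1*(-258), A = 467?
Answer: 38755/117 ≈ 331.24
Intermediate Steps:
L = 460 (L = -4 + (206 - 1*(-258)) = -4 + (206 + 258) = -4 + 464 = 460)
Q(R) = 1 (Q(R) = 1**2 = 1)
L*((484 - 147)/(Q(-3) + A)) = 460*((484 - 147)/(1 + 467)) = 460*(337/468) = 38755/117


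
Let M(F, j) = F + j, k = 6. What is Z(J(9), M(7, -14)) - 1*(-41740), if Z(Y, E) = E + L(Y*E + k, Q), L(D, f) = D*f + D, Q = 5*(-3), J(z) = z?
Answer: 42531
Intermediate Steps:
Q = -15
L(D, f) = D + D*f
Z(Y, E) = -84 + E - 14*E*Y (Z(Y, E) = E + (Y*E + 6)*(1 - 15) = E + (E*Y + 6)*(-14) = E + (6 + E*Y)*(-14) = E + (-84 - 14*E*Y) = -84 + E - 14*E*Y)
Z(J(9), M(7, -14)) - 1*(-41740) = (-84 + (7 - 14) - 14*(7 - 14)*9) - 1*(-41740) = (-84 - 7 - 14*(-7)*9) + 41740 = (-84 - 7 + 882) + 41740 = 791 + 41740 = 42531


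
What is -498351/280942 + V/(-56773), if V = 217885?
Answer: -89505928993/15949920166 ≈ -5.6117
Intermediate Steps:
-498351/280942 + V/(-56773) = -498351/280942 + 217885/(-56773) = -498351*1/280942 + 217885*(-1/56773) = -498351/280942 - 217885/56773 = -89505928993/15949920166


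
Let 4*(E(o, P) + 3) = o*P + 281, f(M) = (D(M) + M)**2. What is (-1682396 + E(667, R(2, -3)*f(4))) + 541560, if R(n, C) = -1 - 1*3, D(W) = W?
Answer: -4733827/4 ≈ -1.1835e+6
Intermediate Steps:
R(n, C) = -4 (R(n, C) = -1 - 3 = -4)
f(M) = 4*M**2 (f(M) = (M + M)**2 = (2*M)**2 = 4*M**2)
E(o, P) = 269/4 + P*o/4 (E(o, P) = -3 + (o*P + 281)/4 = -3 + (P*o + 281)/4 = -3 + (281 + P*o)/4 = -3 + (281/4 + P*o/4) = 269/4 + P*o/4)
(-1682396 + E(667, R(2, -3)*f(4))) + 541560 = (-1682396 + (269/4 + (1/4)*(-16*4**2)*667)) + 541560 = (-1682396 + (269/4 + (1/4)*(-16*16)*667)) + 541560 = (-1682396 + (269/4 + (1/4)*(-4*64)*667)) + 541560 = (-1682396 + (269/4 + (1/4)*(-256)*667)) + 541560 = (-1682396 + (269/4 - 42688)) + 541560 = (-1682396 - 170483/4) + 541560 = -6900067/4 + 541560 = -4733827/4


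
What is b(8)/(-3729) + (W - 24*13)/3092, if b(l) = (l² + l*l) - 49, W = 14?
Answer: -677755/5765034 ≈ -0.11756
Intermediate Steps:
b(l) = -49 + 2*l² (b(l) = (l² + l²) - 49 = 2*l² - 49 = -49 + 2*l²)
b(8)/(-3729) + (W - 24*13)/3092 = (-49 + 2*8²)/(-3729) + (14 - 24*13)/3092 = (-49 + 2*64)*(-1/3729) + (14 - 312)*(1/3092) = (-49 + 128)*(-1/3729) - 298*1/3092 = 79*(-1/3729) - 149/1546 = -79/3729 - 149/1546 = -677755/5765034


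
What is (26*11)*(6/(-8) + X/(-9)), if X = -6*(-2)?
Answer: -3575/6 ≈ -595.83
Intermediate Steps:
X = 12
(26*11)*(6/(-8) + X/(-9)) = (26*11)*(6/(-8) + 12/(-9)) = 286*(6*(-1/8) + 12*(-1/9)) = 286*(-3/4 - 4/3) = 286*(-25/12) = -3575/6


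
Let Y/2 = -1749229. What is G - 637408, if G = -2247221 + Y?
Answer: -6383087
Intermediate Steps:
Y = -3498458 (Y = 2*(-1749229) = -3498458)
G = -5745679 (G = -2247221 - 3498458 = -5745679)
G - 637408 = -5745679 - 637408 = -6383087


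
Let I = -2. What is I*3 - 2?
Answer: -8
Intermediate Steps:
I*3 - 2 = -2*3 - 2 = -6 - 2 = -8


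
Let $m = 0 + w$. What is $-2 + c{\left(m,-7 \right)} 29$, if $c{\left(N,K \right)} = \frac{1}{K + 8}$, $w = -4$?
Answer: $27$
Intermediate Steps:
$m = -4$ ($m = 0 - 4 = -4$)
$c{\left(N,K \right)} = \frac{1}{8 + K}$
$-2 + c{\left(m,-7 \right)} 29 = -2 + \frac{1}{8 - 7} \cdot 29 = -2 + 1^{-1} \cdot 29 = -2 + 1 \cdot 29 = -2 + 29 = 27$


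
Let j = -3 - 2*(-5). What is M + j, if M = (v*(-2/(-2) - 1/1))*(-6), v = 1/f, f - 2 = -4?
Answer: 7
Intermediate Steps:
f = -2 (f = 2 - 4 = -2)
j = 7 (j = -3 + 10 = 7)
v = -1/2 (v = 1/(-2) = -1/2 ≈ -0.50000)
M = 0 (M = -(-2/(-2) - 1/1)/2*(-6) = -(-2*(-1/2) - 1*1)/2*(-6) = -(1 - 1)/2*(-6) = -1/2*0*(-6) = 0*(-6) = 0)
M + j = 0 + 7 = 7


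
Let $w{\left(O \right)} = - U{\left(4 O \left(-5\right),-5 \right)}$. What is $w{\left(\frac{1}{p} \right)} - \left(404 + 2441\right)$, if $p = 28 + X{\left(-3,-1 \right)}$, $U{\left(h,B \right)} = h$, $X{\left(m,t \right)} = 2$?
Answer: $- \frac{8533}{3} \approx -2844.3$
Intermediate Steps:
$p = 30$ ($p = 28 + 2 = 30$)
$w{\left(O \right)} = 20 O$ ($w{\left(O \right)} = - 4 O \left(-5\right) = - \left(-20\right) O = 20 O$)
$w{\left(\frac{1}{p} \right)} - \left(404 + 2441\right) = \frac{20}{30} - \left(404 + 2441\right) = 20 \cdot \frac{1}{30} - 2845 = \frac{2}{3} - 2845 = - \frac{8533}{3}$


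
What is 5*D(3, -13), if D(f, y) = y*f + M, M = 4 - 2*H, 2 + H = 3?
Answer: -185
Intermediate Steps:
H = 1 (H = -2 + 3 = 1)
M = 2 (M = 4 - 2*1 = 4 - 2 = 2)
D(f, y) = 2 + f*y (D(f, y) = y*f + 2 = f*y + 2 = 2 + f*y)
5*D(3, -13) = 5*(2 + 3*(-13)) = 5*(2 - 39) = 5*(-37) = -185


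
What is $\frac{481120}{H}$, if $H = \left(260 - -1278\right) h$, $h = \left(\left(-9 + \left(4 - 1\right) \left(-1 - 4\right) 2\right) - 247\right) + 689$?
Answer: $\frac{7760}{9997} \approx 0.77623$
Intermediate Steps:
$h = 403$ ($h = \left(\left(-9 + 3 \left(-5\right) 2\right) - 247\right) + 689 = \left(\left(-9 - 30\right) - 247\right) + 689 = \left(-39 - 247\right) + 689 = -286 + 689 = 403$)
$H = 619814$ ($H = \left(260 - -1278\right) 403 = \left(260 + 1278\right) 403 = 1538 \cdot 403 = 619814$)
$\frac{481120}{H} = \frac{481120}{619814} = 481120 \cdot \frac{1}{619814} = \frac{7760}{9997}$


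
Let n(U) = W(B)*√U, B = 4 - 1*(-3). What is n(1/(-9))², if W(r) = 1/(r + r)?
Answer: -1/1764 ≈ -0.00056689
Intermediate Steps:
B = 7 (B = 4 + 3 = 7)
W(r) = 1/(2*r)
n(U) = √U/14 (n(U) = ((½)/7)*√U = ((½)*(⅐))*√U = √U/14)
n(1/(-9))² = (√(1/(-9))/14)² = (√(-⅑)/14)² = ((I/3)/14)² = (I/42)² = -1/1764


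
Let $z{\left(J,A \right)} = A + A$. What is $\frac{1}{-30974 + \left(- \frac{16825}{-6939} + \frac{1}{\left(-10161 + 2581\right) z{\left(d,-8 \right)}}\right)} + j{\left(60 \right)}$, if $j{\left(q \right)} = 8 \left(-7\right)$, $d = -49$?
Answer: $- \frac{1459612750121816}{26064498367141} \approx -56.0$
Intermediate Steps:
$z{\left(J,A \right)} = 2 A$
$j{\left(q \right)} = -56$
$\frac{1}{-30974 + \left(- \frac{16825}{-6939} + \frac{1}{\left(-10161 + 2581\right) z{\left(d,-8 \right)}}\right)} + j{\left(60 \right)} = \frac{1}{-30974 + \left(- \frac{16825}{-6939} + \frac{1}{\left(-10161 + 2581\right) 2 \left(-8\right)}\right)} - 56 = \frac{1}{-30974 + \left(\left(-16825\right) \left(- \frac{1}{6939}\right) + \frac{1}{\left(-7580\right) \left(-16\right)}\right)} - 56 = \frac{1}{-30974 + \left(\frac{16825}{6939} - - \frac{1}{121280}\right)} - 56 = \frac{1}{-30974 + \left(\frac{16825}{6939} + \frac{1}{121280}\right)} - 56 = \frac{1}{-30974 + \frac{2040542939}{841561920}} - 56 = \frac{1}{- \frac{26064498367141}{841561920}} - 56 = - \frac{841561920}{26064498367141} - 56 = - \frac{1459612750121816}{26064498367141}$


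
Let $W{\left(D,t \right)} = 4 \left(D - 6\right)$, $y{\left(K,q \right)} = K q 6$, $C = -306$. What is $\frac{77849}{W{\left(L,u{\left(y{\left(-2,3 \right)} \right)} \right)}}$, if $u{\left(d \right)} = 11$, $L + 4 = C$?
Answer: $- \frac{77849}{1264} \approx -61.589$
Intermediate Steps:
$L = -310$ ($L = -4 - 306 = -310$)
$y{\left(K,q \right)} = 6 K q$
$W{\left(D,t \right)} = -24 + 4 D$ ($W{\left(D,t \right)} = 4 \left(-6 + D\right) = -24 + 4 D$)
$\frac{77849}{W{\left(L,u{\left(y{\left(-2,3 \right)} \right)} \right)}} = \frac{77849}{-24 + 4 \left(-310\right)} = \frac{77849}{-24 - 1240} = \frac{77849}{-1264} = 77849 \left(- \frac{1}{1264}\right) = - \frac{77849}{1264}$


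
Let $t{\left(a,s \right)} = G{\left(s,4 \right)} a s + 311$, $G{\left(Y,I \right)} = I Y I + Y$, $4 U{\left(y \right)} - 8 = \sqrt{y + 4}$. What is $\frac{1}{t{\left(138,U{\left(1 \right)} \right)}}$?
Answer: $\frac{133480}{1039708301} - \frac{150144 \sqrt{5}}{5198541505} \approx 6.38 \cdot 10^{-5}$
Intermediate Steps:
$U{\left(y \right)} = 2 + \frac{\sqrt{4 + y}}{4}$ ($U{\left(y \right)} = 2 + \frac{\sqrt{y + 4}}{4} = 2 + \frac{\sqrt{4 + y}}{4}$)
$G{\left(Y,I \right)} = Y + Y I^{2}$ ($G{\left(Y,I \right)} = Y I^{2} + Y = Y + Y I^{2}$)
$t{\left(a,s \right)} = 311 + 17 a s^{2}$ ($t{\left(a,s \right)} = s \left(1 + 4^{2}\right) a s + 311 = s \left(1 + 16\right) a s + 311 = s 17 a s + 311 = 17 s a s + 311 = 17 a s s + 311 = 17 a s^{2} + 311 = 311 + 17 a s^{2}$)
$\frac{1}{t{\left(138,U{\left(1 \right)} \right)}} = \frac{1}{311 + 17 \cdot 138 \left(2 + \frac{\sqrt{4 + 1}}{4}\right)^{2}} = \frac{1}{311 + 17 \cdot 138 \left(2 + \frac{\sqrt{5}}{4}\right)^{2}} = \frac{1}{311 + 2346 \left(2 + \frac{\sqrt{5}}{4}\right)^{2}}$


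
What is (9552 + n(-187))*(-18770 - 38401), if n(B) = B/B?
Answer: -546154563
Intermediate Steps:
n(B) = 1
(9552 + n(-187))*(-18770 - 38401) = (9552 + 1)*(-18770 - 38401) = 9553*(-57171) = -546154563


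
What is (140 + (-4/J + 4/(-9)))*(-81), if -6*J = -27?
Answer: -11232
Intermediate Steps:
J = 9/2 (J = -⅙*(-27) = 9/2 ≈ 4.5000)
(140 + (-4/J + 4/(-9)))*(-81) = (140 + (-4/9/2 + 4/(-9)))*(-81) = (140 + (-4*2/9 + 4*(-⅑)))*(-81) = (140 + (-8/9 - 4/9))*(-81) = (140 - 4/3)*(-81) = (416/3)*(-81) = -11232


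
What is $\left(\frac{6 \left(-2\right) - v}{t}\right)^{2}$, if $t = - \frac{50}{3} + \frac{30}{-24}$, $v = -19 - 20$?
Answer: $\frac{104976}{46225} \approx 2.271$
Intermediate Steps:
$v = -39$ ($v = -19 - 20 = -39$)
$t = - \frac{215}{12}$ ($t = \left(-50\right) \frac{1}{3} + 30 \left(- \frac{1}{24}\right) = - \frac{50}{3} - \frac{5}{4} = - \frac{215}{12} \approx -17.917$)
$\left(\frac{6 \left(-2\right) - v}{t}\right)^{2} = \left(\frac{6 \left(-2\right) - -39}{- \frac{215}{12}}\right)^{2} = \left(\left(-12 + 39\right) \left(- \frac{12}{215}\right)\right)^{2} = \left(27 \left(- \frac{12}{215}\right)\right)^{2} = \left(- \frac{324}{215}\right)^{2} = \frac{104976}{46225}$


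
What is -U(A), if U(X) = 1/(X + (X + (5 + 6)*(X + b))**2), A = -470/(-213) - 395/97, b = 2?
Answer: 142292307/244136747 ≈ 0.58284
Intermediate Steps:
A = -38545/20661 (A = -470*(-1/213) - 395*1/97 = 470/213 - 395/97 = -38545/20661 ≈ -1.8656)
U(X) = 1/(X + (22 + 12*X)**2) (U(X) = 1/(X + (X + (5 + 6)*(X + 2))**2) = 1/(X + (X + 11*(2 + X))**2) = 1/(X + (X + (22 + 11*X))**2) = 1/(X + (22 + 12*X)**2))
-U(A) = -1/(-38545/20661 + 4*(11 + 6*(-38545/20661))**2) = -1/(-38545/20661 + 4*(11 - 77090/6887)**2) = -1/(-38545/20661 + 4*(-1333/6887)**2) = -1/(-38545/20661 + 4*(1776889/47430769)) = -1/(-38545/20661 + 7107556/47430769) = -1/(-244136747/142292307) = -1*(-142292307/244136747) = 142292307/244136747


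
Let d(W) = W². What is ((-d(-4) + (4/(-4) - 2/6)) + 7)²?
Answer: 961/9 ≈ 106.78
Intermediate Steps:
((-d(-4) + (4/(-4) - 2/6)) + 7)² = ((-1*(-4)² + (4/(-4) - 2/6)) + 7)² = ((-1*16 + (4*(-¼) - 2*⅙)) + 7)² = ((-16 + (-1 - ⅓)) + 7)² = ((-16 - 4/3) + 7)² = (-52/3 + 7)² = (-31/3)² = 961/9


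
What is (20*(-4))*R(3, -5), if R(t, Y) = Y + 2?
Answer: 240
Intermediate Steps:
R(t, Y) = 2 + Y
(20*(-4))*R(3, -5) = (20*(-4))*(2 - 5) = -80*(-3) = 240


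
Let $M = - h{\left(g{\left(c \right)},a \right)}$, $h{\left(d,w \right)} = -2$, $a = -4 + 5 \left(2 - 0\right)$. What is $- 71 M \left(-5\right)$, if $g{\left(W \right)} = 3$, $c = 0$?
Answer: $710$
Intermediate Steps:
$a = 6$ ($a = -4 + 5 \left(2 + 0\right) = -4 + 5 \cdot 2 = -4 + 10 = 6$)
$M = 2$ ($M = \left(-1\right) \left(-2\right) = 2$)
$- 71 M \left(-5\right) = \left(-71\right) 2 \left(-5\right) = \left(-142\right) \left(-5\right) = 710$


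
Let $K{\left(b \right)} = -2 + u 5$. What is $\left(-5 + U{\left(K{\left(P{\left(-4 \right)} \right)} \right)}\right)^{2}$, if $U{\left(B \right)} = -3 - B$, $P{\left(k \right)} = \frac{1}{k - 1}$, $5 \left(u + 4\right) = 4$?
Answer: $100$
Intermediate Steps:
$u = - \frac{16}{5}$ ($u = -4 + \frac{1}{5} \cdot 4 = -4 + \frac{4}{5} = - \frac{16}{5} \approx -3.2$)
$P{\left(k \right)} = \frac{1}{-1 + k}$
$K{\left(b \right)} = -18$ ($K{\left(b \right)} = -2 - 16 = -18$)
$\left(-5 + U{\left(K{\left(P{\left(-4 \right)} \right)} \right)}\right)^{2} = \left(-5 - -15\right)^{2} = \left(-5 + \left(-3 + 18\right)\right)^{2} = \left(-5 + 15\right)^{2} = 10^{2} = 100$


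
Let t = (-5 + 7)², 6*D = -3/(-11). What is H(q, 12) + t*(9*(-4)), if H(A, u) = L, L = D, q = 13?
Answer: -3167/22 ≈ -143.95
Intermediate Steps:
D = 1/22 (D = (-3/(-11))/6 = (-3*(-1/11))/6 = (⅙)*(3/11) = 1/22 ≈ 0.045455)
L = 1/22 ≈ 0.045455
H(A, u) = 1/22
t = 4 (t = 2² = 4)
H(q, 12) + t*(9*(-4)) = 1/22 + 4*(9*(-4)) = 1/22 + 4*(-36) = 1/22 - 144 = -3167/22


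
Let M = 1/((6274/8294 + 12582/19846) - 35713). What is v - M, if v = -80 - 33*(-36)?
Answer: 1628269256234781/1469557053325 ≈ 1108.0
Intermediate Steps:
M = -41150681/1469557053325 (M = 1/((6274*(1/8294) + 12582*(1/19846)) - 35713) = 1/((3137/4147 + 6291/9923) - 35713) = 1/(57217228/41150681 - 35713) = 1/(-1469557053325/41150681) = -41150681/1469557053325 ≈ -2.8002e-5)
v = 1108 (v = -80 + 1188 = 1108)
v - M = 1108 - 1*(-41150681/1469557053325) = 1108 + 41150681/1469557053325 = 1628269256234781/1469557053325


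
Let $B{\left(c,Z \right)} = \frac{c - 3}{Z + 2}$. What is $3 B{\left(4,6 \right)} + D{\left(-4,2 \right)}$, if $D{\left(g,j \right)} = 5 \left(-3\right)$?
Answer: $- \frac{117}{8} \approx -14.625$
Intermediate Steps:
$B{\left(c,Z \right)} = \frac{-3 + c}{2 + Z}$
$D{\left(g,j \right)} = -15$
$3 B{\left(4,6 \right)} + D{\left(-4,2 \right)} = 3 \frac{-3 + 4}{2 + 6} - 15 = 3 \cdot \frac{1}{8} \cdot 1 - 15 = 3 \cdot \frac{1}{8} - 15 = \frac{3}{8} - 15 = - \frac{117}{8}$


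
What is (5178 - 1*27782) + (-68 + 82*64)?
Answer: -17424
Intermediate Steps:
(5178 - 1*27782) + (-68 + 82*64) = (5178 - 27782) + (-68 + 5248) = -22604 + 5180 = -17424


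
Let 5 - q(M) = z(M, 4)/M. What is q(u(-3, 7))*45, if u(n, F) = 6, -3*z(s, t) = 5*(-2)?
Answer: 200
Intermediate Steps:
z(s, t) = 10/3 (z(s, t) = -5*(-2)/3 = -⅓*(-10) = 10/3)
q(M) = 5 - 10/(3*M)
q(u(-3, 7))*45 = (5 - 10/3/6)*45 = (5 - 10/3*⅙)*45 = (5 - 5/9)*45 = (40/9)*45 = 200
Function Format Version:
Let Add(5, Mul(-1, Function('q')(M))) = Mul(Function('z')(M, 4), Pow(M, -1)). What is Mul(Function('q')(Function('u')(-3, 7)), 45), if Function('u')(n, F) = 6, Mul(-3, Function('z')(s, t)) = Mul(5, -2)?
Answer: 200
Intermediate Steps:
Function('z')(s, t) = Rational(10, 3) (Function('z')(s, t) = Mul(Rational(-1, 3), Mul(5, -2)) = Mul(Rational(-1, 3), -10) = Rational(10, 3))
Function('q')(M) = Add(5, Mul(Rational(-10, 3), Pow(M, -1))) (Function('q')(M) = Add(5, Mul(-1, Mul(Rational(10, 3), Pow(M, -1)))) = Add(5, Mul(Rational(-10, 3), Pow(M, -1))))
Mul(Function('q')(Function('u')(-3, 7)), 45) = Mul(Add(5, Mul(Rational(-10, 3), Pow(6, -1))), 45) = Mul(Add(5, Mul(Rational(-10, 3), Rational(1, 6))), 45) = Mul(Add(5, Rational(-5, 9)), 45) = Mul(Rational(40, 9), 45) = 200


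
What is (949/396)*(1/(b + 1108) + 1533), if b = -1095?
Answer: 727445/198 ≈ 3674.0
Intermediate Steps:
(949/396)*(1/(b + 1108) + 1533) = (949/396)*(1/(-1095 + 1108) + 1533) = (949*(1/396))*(1/13 + 1533) = 949*(1/13 + 1533)/396 = (949/396)*(19930/13) = 727445/198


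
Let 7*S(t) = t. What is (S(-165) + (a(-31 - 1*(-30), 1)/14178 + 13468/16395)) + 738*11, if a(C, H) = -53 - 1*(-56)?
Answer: 4390696894111/542379390 ≈ 8095.3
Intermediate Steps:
S(t) = t/7
a(C, H) = 3 (a(C, H) = -53 + 56 = 3)
(S(-165) + (a(-31 - 1*(-30), 1)/14178 + 13468/16395)) + 738*11 = ((⅐)*(-165) + (3/14178 + 13468/16395)) + 738*11 = (-165/7 + (3*(1/14178) + 13468*(1/16395))) + 8118 = (-165/7 + (1/4726 + 13468/16395)) + 8118 = (-165/7 + 63666163/77482770) + 8118 = -12338993909/542379390 + 8118 = 4390696894111/542379390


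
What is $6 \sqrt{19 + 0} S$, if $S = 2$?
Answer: $12 \sqrt{19} \approx 52.307$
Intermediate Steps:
$6 \sqrt{19 + 0} S = 6 \sqrt{19 + 0} \cdot 2 = 6 \sqrt{19} \cdot 2 = 12 \sqrt{19}$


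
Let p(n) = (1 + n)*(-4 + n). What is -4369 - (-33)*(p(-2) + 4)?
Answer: -4039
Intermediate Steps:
-4369 - (-33)*(p(-2) + 4) = -4369 - (-33)*((-4 + (-2)² - 3*(-2)) + 4) = -4369 - (-33)*((-4 + 4 + 6) + 4) = -4369 - (-33)*(6 + 4) = -4369 - (-33)*10 = -4369 - 1*(-330) = -4369 + 330 = -4039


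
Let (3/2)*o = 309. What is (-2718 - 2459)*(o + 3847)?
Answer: -20982381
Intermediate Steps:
o = 206 (o = (2/3)*309 = 206)
(-2718 - 2459)*(o + 3847) = (-2718 - 2459)*(206 + 3847) = -5177*4053 = -20982381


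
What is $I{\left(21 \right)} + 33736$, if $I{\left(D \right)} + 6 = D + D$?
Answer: $33772$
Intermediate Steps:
$I{\left(D \right)} = -6 + 2 D$ ($I{\left(D \right)} = -6 + \left(D + D\right) = -6 + 2 D$)
$I{\left(21 \right)} + 33736 = \left(-6 + 2 \cdot 21\right) + 33736 = \left(-6 + 42\right) + 33736 = 36 + 33736 = 33772$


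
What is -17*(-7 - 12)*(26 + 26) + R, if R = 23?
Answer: 16819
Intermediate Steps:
-17*(-7 - 12)*(26 + 26) + R = -17*(-7 - 12)*(26 + 26) + 23 = -(-323)*52 + 23 = -17*(-988) + 23 = 16796 + 23 = 16819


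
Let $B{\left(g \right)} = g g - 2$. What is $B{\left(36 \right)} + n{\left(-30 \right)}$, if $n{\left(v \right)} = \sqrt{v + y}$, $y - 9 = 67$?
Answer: $1294 + \sqrt{46} \approx 1300.8$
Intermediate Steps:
$y = 76$ ($y = 9 + 67 = 76$)
$n{\left(v \right)} = \sqrt{76 + v}$ ($n{\left(v \right)} = \sqrt{v + 76} = \sqrt{76 + v}$)
$B{\left(g \right)} = -2 + g^{2}$ ($B{\left(g \right)} = g^{2} - 2 = -2 + g^{2}$)
$B{\left(36 \right)} + n{\left(-30 \right)} = \left(-2 + 36^{2}\right) + \sqrt{76 - 30} = \left(-2 + 1296\right) + \sqrt{46} = 1294 + \sqrt{46}$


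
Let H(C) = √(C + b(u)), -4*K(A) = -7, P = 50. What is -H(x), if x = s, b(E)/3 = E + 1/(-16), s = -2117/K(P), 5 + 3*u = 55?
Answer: -I*√909363/28 ≈ -34.057*I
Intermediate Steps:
u = 50/3 (u = -5/3 + (⅓)*55 = -5/3 + 55/3 = 50/3 ≈ 16.667)
K(A) = 7/4 (K(A) = -¼*(-7) = 7/4)
s = -8468/7 (s = -2117/7/4 = -2117*4/7 = -8468/7 ≈ -1209.7)
b(E) = -3/16 + 3*E (b(E) = 3*(E + 1/(-16)) = 3*(E - 1/16) = 3*(-1/16 + E) = -3/16 + 3*E)
x = -8468/7 ≈ -1209.7
H(C) = √(797/16 + C) (H(C) = √(C + (-3/16 + 3*(50/3))) = √(C + (-3/16 + 50)) = √(C + 797/16) = √(797/16 + C))
-H(x) = -√(797 + 16*(-8468/7))/4 = -√(797 - 135488/7)/4 = -√(-129909/7)/4 = -I*√909363/7/4 = -I*√909363/28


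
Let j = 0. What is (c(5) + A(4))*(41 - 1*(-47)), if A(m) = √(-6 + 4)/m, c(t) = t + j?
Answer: 440 + 22*I*√2 ≈ 440.0 + 31.113*I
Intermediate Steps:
c(t) = t (c(t) = t + 0 = t)
A(m) = I*√2/m (A(m) = √(-2)/m = (I*√2)/m = I*√2/m)
(c(5) + A(4))*(41 - 1*(-47)) = (5 + I*√2/4)*(41 - 1*(-47)) = (5 + I*√2*(¼))*(41 + 47) = (5 + I*√2/4)*88 = 440 + 22*I*√2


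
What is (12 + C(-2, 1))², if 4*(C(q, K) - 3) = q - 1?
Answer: 3249/16 ≈ 203.06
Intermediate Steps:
C(q, K) = 11/4 + q/4 (C(q, K) = 3 + (q - 1)/4 = 3 + (-1 + q)/4 = 3 + (-¼ + q/4) = 11/4 + q/4)
(12 + C(-2, 1))² = (12 + (11/4 + (¼)*(-2)))² = (12 + (11/4 - ½))² = (12 + 9/4)² = (57/4)² = 3249/16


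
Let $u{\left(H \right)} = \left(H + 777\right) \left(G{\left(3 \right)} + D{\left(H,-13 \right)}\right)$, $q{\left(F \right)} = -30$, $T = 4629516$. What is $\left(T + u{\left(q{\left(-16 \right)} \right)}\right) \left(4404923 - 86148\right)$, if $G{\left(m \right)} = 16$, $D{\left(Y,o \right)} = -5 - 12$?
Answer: $19990611837975$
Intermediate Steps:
$D{\left(Y,o \right)} = -17$ ($D{\left(Y,o \right)} = -5 - 12 = -17$)
$u{\left(H \right)} = -777 - H$ ($u{\left(H \right)} = \left(H + 777\right) \left(16 - 17\right) = \left(777 + H\right) \left(-1\right) = -777 - H$)
$\left(T + u{\left(q{\left(-16 \right)} \right)}\right) \left(4404923 - 86148\right) = \left(4629516 - 747\right) \left(4404923 - 86148\right) = \left(4629516 + \left(-777 + 30\right)\right) 4318775 = \left(4629516 - 747\right) 4318775 = 4628769 \cdot 4318775 = 19990611837975$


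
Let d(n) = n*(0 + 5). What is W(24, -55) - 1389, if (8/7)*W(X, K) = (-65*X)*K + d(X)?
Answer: 73791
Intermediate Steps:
d(n) = 5*n (d(n) = n*5 = 5*n)
W(X, K) = 35*X/8 - 455*K*X/8 (W(X, K) = 7*((-65*X)*K + 5*X)/8 = 7*(-65*K*X + 5*X)/8 = 7*(5*X - 65*K*X)/8 = 35*X/8 - 455*K*X/8)
W(24, -55) - 1389 = (35/8)*24*(1 - 13*(-55)) - 1389 = (35/8)*24*(1 + 715) - 1389 = (35/8)*24*716 - 1389 = 75180 - 1389 = 73791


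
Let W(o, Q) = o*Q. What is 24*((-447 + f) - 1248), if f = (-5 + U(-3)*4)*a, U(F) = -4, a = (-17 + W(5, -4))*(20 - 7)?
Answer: 201744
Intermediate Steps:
W(o, Q) = Q*o
a = -481 (a = (-17 - 4*5)*(20 - 7) = (-17 - 20)*13 = -37*13 = -481)
f = 10101 (f = (-5 - 4*4)*(-481) = (-5 - 16)*(-481) = -21*(-481) = 10101)
24*((-447 + f) - 1248) = 24*((-447 + 10101) - 1248) = 24*(9654 - 1248) = 24*8406 = 201744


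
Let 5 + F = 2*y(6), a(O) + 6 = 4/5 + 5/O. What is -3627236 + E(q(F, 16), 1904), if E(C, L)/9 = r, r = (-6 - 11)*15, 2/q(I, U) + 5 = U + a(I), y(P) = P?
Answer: -3629531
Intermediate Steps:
a(O) = -26/5 + 5/O (a(O) = -6 + (4/5 + 5/O) = -6 + (4*(⅕) + 5/O) = -6 + (⅘ + 5/O) = -26/5 + 5/O)
F = 7 (F = -5 + 2*6 = -5 + 12 = 7)
q(I, U) = 2/(-51/5 + U + 5/I) (q(I, U) = 2/(-5 + (U + (-26/5 + 5/I))) = 2/(-5 + (-26/5 + U + 5/I)) = 2/(-51/5 + U + 5/I))
r = -255 (r = -17*15 = -255)
E(C, L) = -2295 (E(C, L) = 9*(-255) = -2295)
-3627236 + E(q(F, 16), 1904) = -3627236 - 2295 = -3629531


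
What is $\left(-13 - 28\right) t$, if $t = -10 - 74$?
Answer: $3444$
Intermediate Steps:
$t = -84$
$\left(-13 - 28\right) t = \left(-13 - 28\right) \left(-84\right) = \left(-41\right) \left(-84\right) = 3444$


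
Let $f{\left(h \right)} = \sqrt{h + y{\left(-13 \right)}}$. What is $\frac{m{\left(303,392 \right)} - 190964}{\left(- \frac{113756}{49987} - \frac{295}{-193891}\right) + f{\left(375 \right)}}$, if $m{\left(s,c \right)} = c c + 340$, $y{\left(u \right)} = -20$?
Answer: $- \frac{119631145216015823447120}{497897736565962576649} - \frac{52603843163196281537840 \sqrt{355}}{497897736565962576649} \approx -2230.9$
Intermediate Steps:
$m{\left(s,c \right)} = 340 + c^{2}$ ($m{\left(s,c \right)} = c^{2} + 340 = 340 + c^{2}$)
$f{\left(h \right)} = \sqrt{-20 + h}$ ($f{\left(h \right)} = \sqrt{h - 20} = \sqrt{-20 + h}$)
$\frac{m{\left(303,392 \right)} - 190964}{\left(- \frac{113756}{49987} - \frac{295}{-193891}\right) + f{\left(375 \right)}} = \frac{\left(340 + 392^{2}\right) - 190964}{\left(- \frac{113756}{49987} - \frac{295}{-193891}\right) + \sqrt{-20 + 375}} = \frac{\left(340 + 153664\right) - 190964}{\left(\left(-113756\right) \frac{1}{49987} - - \frac{295}{193891}\right) + \sqrt{355}} = \frac{154004 - 190964}{\left(- \frac{113756}{49987} + \frac{295}{193891}\right) + \sqrt{355}} = - \frac{36960}{- \frac{22041518431}{9692029417} + \sqrt{355}}$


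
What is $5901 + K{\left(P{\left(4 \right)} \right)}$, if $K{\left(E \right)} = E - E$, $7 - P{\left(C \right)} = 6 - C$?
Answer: $5901$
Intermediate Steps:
$P{\left(C \right)} = 1 + C$ ($P{\left(C \right)} = 7 - \left(6 - C\right) = 7 + \left(-6 + C\right) = 1 + C$)
$K{\left(E \right)} = 0$
$5901 + K{\left(P{\left(4 \right)} \right)} = 5901 + 0 = 5901$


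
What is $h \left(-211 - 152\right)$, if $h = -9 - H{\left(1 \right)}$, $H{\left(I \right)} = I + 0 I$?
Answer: $3630$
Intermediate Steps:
$H{\left(I \right)} = I$ ($H{\left(I \right)} = I + 0 = I$)
$h = -10$ ($h = -9 - 1 = -10$)
$h \left(-211 - 152\right) = - 10 \left(-211 - 152\right) = \left(-10\right) \left(-363\right) = 3630$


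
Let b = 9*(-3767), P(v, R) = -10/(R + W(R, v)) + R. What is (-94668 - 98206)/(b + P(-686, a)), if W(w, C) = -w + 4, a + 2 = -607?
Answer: 385748/69029 ≈ 5.5882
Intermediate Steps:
a = -609 (a = -2 - 607 = -609)
W(w, C) = 4 - w
P(v, R) = -5/2 + R (P(v, R) = -10/(R + (4 - R)) + R = -10/4 + R = -10*¼ + R = -5/2 + R)
b = -33903
(-94668 - 98206)/(b + P(-686, a)) = (-94668 - 98206)/(-33903 + (-5/2 - 609)) = -192874/(-33903 - 1223/2) = -192874/(-69029/2) = -192874*(-2/69029) = 385748/69029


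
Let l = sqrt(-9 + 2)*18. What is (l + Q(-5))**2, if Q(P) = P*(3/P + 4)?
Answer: (17 - 18*I*sqrt(7))**2 ≈ -1979.0 - 1619.2*I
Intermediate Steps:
Q(P) = P*(4 + 3/P)
l = 18*I*sqrt(7) (l = sqrt(-7)*18 = (I*sqrt(7))*18 = 18*I*sqrt(7) ≈ 47.624*I)
(l + Q(-5))**2 = (18*I*sqrt(7) + (3 + 4*(-5)))**2 = (18*I*sqrt(7) + (3 - 20))**2 = (18*I*sqrt(7) - 17)**2 = (-17 + 18*I*sqrt(7))**2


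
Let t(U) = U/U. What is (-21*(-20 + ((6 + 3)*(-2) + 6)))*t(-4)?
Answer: 672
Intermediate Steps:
t(U) = 1
(-21*(-20 + ((6 + 3)*(-2) + 6)))*t(-4) = -21*(-20 + ((6 + 3)*(-2) + 6))*1 = -21*(-20 + (9*(-2) + 6))*1 = -21*(-20 + (-18 + 6))*1 = -21*(-20 - 12)*1 = -21*(-32)*1 = 672*1 = 672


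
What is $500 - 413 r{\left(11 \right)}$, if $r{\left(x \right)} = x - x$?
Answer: $500$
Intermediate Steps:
$r{\left(x \right)} = 0$
$500 - 413 r{\left(11 \right)} = 500 - 0 = 500 + 0 = 500$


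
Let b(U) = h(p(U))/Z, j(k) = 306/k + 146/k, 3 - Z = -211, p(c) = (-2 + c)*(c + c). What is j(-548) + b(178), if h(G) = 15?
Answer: -22127/29318 ≈ -0.75472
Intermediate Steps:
p(c) = 2*c*(-2 + c) (p(c) = (-2 + c)*(2*c) = 2*c*(-2 + c))
Z = 214 (Z = 3 - 1*(-211) = 3 + 211 = 214)
j(k) = 452/k
b(U) = 15/214
j(-548) + b(178) = 452/(-548) + 15/214 = 452*(-1/548) + 15/214 = -113/137 + 15/214 = -22127/29318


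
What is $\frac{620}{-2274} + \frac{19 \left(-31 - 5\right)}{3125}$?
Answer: $- \frac{1746458}{3553125} \approx -0.49153$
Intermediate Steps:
$\frac{620}{-2274} + \frac{19 \left(-31 - 5\right)}{3125} = 620 \left(- \frac{1}{2274}\right) + 19 \left(-36\right) \frac{1}{3125} = - \frac{310}{1137} - \frac{684}{3125} = - \frac{1746458}{3553125}$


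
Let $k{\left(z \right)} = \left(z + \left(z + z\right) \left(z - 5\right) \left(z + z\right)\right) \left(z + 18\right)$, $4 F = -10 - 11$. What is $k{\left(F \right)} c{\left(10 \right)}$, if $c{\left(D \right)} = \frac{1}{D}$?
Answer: $- \frac{185283}{128} \approx -1447.5$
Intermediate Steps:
$F = - \frac{21}{4}$ ($F = \frac{-10 - 11}{4} = \frac{1}{4} \left(-21\right) = - \frac{21}{4} \approx -5.25$)
$k{\left(z \right)} = \left(18 + z\right) \left(z + 4 z^{2} \left(-5 + z\right)\right)$ ($k{\left(z \right)} = \left(z + 2 z \left(-5 + z\right) 2 z\right) \left(18 + z\right) = \left(z + 4 z^{2} \left(-5 + z\right)\right) \left(18 + z\right) = \left(18 + z\right) \left(z + 4 z^{2} \left(-5 + z\right)\right)$)
$k{\left(F \right)} c{\left(10 \right)} = \frac{\left(- \frac{21}{4}\right) \left(18 - - \frac{7539}{4} + 4 \left(- \frac{21}{4}\right)^{3} + 52 \left(- \frac{21}{4}\right)^{2}\right)}{10} = - \frac{21 \left(18 + \frac{7539}{4} + 4 \left(- \frac{9261}{64}\right) + 52 \cdot \frac{441}{16}\right)}{4} \cdot \frac{1}{10} = - \frac{21 \left(18 + \frac{7539}{4} - \frac{9261}{16} + \frac{5733}{4}\right)}{4} \cdot \frac{1}{10} = \left(- \frac{21}{4}\right) \frac{44115}{16} \cdot \frac{1}{10} = \left(- \frac{926415}{64}\right) \frac{1}{10} = - \frac{185283}{128}$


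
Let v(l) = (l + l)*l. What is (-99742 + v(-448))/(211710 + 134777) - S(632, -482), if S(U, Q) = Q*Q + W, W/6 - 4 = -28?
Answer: -80447049994/346487 ≈ -2.3218e+5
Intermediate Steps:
W = -144 (W = 24 + 6*(-28) = 24 - 168 = -144)
S(U, Q) = -144 + Q**2 (S(U, Q) = Q*Q - 144 = Q**2 - 144 = -144 + Q**2)
v(l) = 2*l**2 (v(l) = (2*l)*l = 2*l**2)
(-99742 + v(-448))/(211710 + 134777) - S(632, -482) = (-99742 + 2*(-448)**2)/(211710 + 134777) - (-144 + (-482)**2) = (-99742 + 2*200704)/346487 - (-144 + 232324) = (-99742 + 401408)*(1/346487) - 1*232180 = 301666*(1/346487) - 232180 = 301666/346487 - 232180 = -80447049994/346487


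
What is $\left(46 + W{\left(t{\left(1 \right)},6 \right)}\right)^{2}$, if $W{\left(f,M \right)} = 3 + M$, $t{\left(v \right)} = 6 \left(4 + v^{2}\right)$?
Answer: $3025$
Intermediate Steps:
$t{\left(v \right)} = 24 + 6 v^{2}$
$\left(46 + W{\left(t{\left(1 \right)},6 \right)}\right)^{2} = \left(46 + \left(3 + 6\right)\right)^{2} = \left(46 + 9\right)^{2} = 55^{2} = 3025$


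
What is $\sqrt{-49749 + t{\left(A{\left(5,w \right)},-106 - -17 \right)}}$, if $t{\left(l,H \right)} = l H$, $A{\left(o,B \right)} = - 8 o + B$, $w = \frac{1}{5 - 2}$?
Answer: $\frac{4 i \sqrt{25998}}{3} \approx 214.99 i$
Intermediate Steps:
$w = \frac{1}{3} \approx 0.33333$
$A{\left(o,B \right)} = B - 8 o$
$t{\left(l,H \right)} = H l$
$\sqrt{-49749 + t{\left(A{\left(5,w \right)},-106 - -17 \right)}} = \sqrt{-49749 + \left(-106 - -17\right) \left(\frac{1}{3} - 40\right)} = \sqrt{-49749 + \left(-106 + 17\right) \left(\frac{1}{3} - 40\right)} = \sqrt{-49749 - - \frac{10591}{3}} = \sqrt{-49749 + \frac{10591}{3}} = \sqrt{- \frac{138656}{3}} = \frac{4 i \sqrt{25998}}{3}$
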